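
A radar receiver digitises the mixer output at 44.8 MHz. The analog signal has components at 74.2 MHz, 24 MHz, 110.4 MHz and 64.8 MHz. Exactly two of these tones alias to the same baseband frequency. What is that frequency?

20.8 MHz

fs/2 = 22.4 MHz.
74.2 MHz mod fs = 29.4 MHz.
29.4 MHz > fs/2 = 22.4 MHz, folds to fs − 29.4 MHz = 15.4 MHz.
24 MHz > fs/2 = 22.4 MHz, folds to fs − 24 MHz = 20.8 MHz.
110.4 MHz mod fs = 20.8 MHz.
20.8 MHz ≤ fs/2 = 22.4 MHz, appears at 20.8 MHz.
64.8 MHz mod fs = 20 MHz.
20 MHz ≤ fs/2 = 22.4 MHz, appears at 20 MHz.
24 MHz and 110.4 MHz both map to 20.8 MHz.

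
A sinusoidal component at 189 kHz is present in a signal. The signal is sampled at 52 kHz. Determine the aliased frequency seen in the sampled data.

19 kHz

189 kHz mod fs = 33 kHz.
33 kHz > fs/2 = 26 kHz, folds to fs − 33 kHz = 19 kHz.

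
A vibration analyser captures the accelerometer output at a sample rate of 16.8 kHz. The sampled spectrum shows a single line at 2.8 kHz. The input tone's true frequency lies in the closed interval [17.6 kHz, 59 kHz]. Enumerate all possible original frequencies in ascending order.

Frequencies that alias to 2.8 kHz are k·fs ± 2.8 kHz for integer k ≥ 0.
k=0: 2.8 kHz.
k=1: 14 kHz, 19.6 kHz.
k=2: 30.8 kHz, 36.4 kHz.
k=3: 47.6 kHz, 53.2 kHz.
k=4: 64.4 kHz, 70 kHz.
Within [17.6 kHz, 59 kHz]: 19.6 kHz, 30.8 kHz, 36.4 kHz, 47.6 kHz, 53.2 kHz.

19.6 kHz, 30.8 kHz, 36.4 kHz, 47.6 kHz, 53.2 kHz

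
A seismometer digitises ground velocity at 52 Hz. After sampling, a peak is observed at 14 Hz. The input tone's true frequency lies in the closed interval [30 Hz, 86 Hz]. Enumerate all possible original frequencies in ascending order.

38 Hz, 66 Hz

Frequencies that alias to 14 Hz are k·fs ± 14 Hz for integer k ≥ 0.
k=0: 14 Hz.
k=1: 38 Hz, 66 Hz.
k=2: 90 Hz, 118 Hz.
Within [30 Hz, 86 Hz]: 38 Hz, 66 Hz.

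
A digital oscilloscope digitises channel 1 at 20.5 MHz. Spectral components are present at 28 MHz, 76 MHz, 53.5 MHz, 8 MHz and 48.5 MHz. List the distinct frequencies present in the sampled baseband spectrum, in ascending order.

fs/2 = 10.25 MHz.
28 MHz mod fs = 7.5 MHz.
7.5 MHz ≤ fs/2 = 10.25 MHz, appears at 7.5 MHz.
76 MHz mod fs = 14.5 MHz.
14.5 MHz > fs/2 = 10.25 MHz, folds to fs − 14.5 MHz = 6 MHz.
53.5 MHz mod fs = 12.5 MHz.
12.5 MHz > fs/2 = 10.25 MHz, folds to fs − 12.5 MHz = 8 MHz.
8 MHz ≤ fs/2 = 10.25 MHz, passes unchanged.
48.5 MHz mod fs = 7.5 MHz.
7.5 MHz ≤ fs/2 = 10.25 MHz, appears at 7.5 MHz.
Distinct values: {6 MHz, 7.5 MHz, 8 MHz}.

6 MHz, 7.5 MHz, 8 MHz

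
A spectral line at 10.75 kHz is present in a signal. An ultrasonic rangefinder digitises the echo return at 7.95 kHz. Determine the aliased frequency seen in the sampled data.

2.8 kHz

10.75 kHz mod fs = 2.8 kHz.
2.8 kHz ≤ fs/2 = 3.975 kHz, appears at 2.8 kHz.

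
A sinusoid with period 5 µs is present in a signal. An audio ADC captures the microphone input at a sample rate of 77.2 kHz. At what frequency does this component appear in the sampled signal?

T = 5 µs → f = 1/T = 200 kHz.
200 kHz mod fs = 45.6 kHz.
45.6 kHz > fs/2 = 38.6 kHz, folds to fs − 45.6 kHz = 31.6 kHz.

31.6 kHz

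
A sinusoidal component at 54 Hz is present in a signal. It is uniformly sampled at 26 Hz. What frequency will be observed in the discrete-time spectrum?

54 Hz mod fs = 2 Hz.
2 Hz ≤ fs/2 = 13 Hz, appears at 2 Hz.

2 Hz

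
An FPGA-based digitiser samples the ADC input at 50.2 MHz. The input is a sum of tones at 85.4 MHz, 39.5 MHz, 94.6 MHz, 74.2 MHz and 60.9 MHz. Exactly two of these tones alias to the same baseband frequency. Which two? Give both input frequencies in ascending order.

fs/2 = 25.1 MHz.
85.4 MHz mod fs = 35.2 MHz.
35.2 MHz > fs/2 = 25.1 MHz, folds to fs − 35.2 MHz = 15 MHz.
39.5 MHz > fs/2 = 25.1 MHz, folds to fs − 39.5 MHz = 10.7 MHz.
94.6 MHz mod fs = 44.4 MHz.
44.4 MHz > fs/2 = 25.1 MHz, folds to fs − 44.4 MHz = 5.8 MHz.
74.2 MHz mod fs = 24 MHz.
24 MHz ≤ fs/2 = 25.1 MHz, appears at 24 MHz.
60.9 MHz mod fs = 10.7 MHz.
10.7 MHz ≤ fs/2 = 25.1 MHz, appears at 10.7 MHz.
39.5 MHz and 60.9 MHz both map to 10.7 MHz.

39.5 MHz, 60.9 MHz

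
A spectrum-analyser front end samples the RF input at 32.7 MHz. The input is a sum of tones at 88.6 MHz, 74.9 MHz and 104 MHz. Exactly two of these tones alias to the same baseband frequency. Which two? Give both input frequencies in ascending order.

74.9 MHz, 88.6 MHz

fs/2 = 16.35 MHz.
88.6 MHz mod fs = 23.2 MHz.
23.2 MHz > fs/2 = 16.35 MHz, folds to fs − 23.2 MHz = 9.5 MHz.
74.9 MHz mod fs = 9.5 MHz.
9.5 MHz ≤ fs/2 = 16.35 MHz, appears at 9.5 MHz.
104 MHz mod fs = 5.9 MHz.
5.9 MHz ≤ fs/2 = 16.35 MHz, appears at 5.9 MHz.
74.9 MHz and 88.6 MHz both map to 9.5 MHz.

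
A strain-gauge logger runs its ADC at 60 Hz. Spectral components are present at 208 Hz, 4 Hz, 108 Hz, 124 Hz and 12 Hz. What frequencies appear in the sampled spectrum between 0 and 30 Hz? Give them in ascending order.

fs/2 = 30 Hz.
208 Hz mod fs = 28 Hz.
28 Hz ≤ fs/2 = 30 Hz, appears at 28 Hz.
4 Hz ≤ fs/2 = 30 Hz, passes unchanged.
108 Hz mod fs = 48 Hz.
48 Hz > fs/2 = 30 Hz, folds to fs − 48 Hz = 12 Hz.
124 Hz mod fs = 4 Hz.
4 Hz ≤ fs/2 = 30 Hz, appears at 4 Hz.
12 Hz ≤ fs/2 = 30 Hz, passes unchanged.
Distinct values: {4 Hz, 12 Hz, 28 Hz}.

4 Hz, 12 Hz, 28 Hz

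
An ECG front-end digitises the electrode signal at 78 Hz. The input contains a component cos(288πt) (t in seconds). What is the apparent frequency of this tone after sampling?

12 Hz

ω = 288π rad/s → f = ω/(2π) = 144 Hz.
144 Hz mod fs = 66 Hz.
66 Hz > fs/2 = 39 Hz, folds to fs − 66 Hz = 12 Hz.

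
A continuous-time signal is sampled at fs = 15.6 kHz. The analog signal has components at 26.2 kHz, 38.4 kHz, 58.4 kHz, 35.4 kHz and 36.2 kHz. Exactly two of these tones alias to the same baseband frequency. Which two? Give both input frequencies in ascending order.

26.2 kHz, 36.2 kHz

fs/2 = 7.8 kHz.
26.2 kHz mod fs = 10.6 kHz.
10.6 kHz > fs/2 = 7.8 kHz, folds to fs − 10.6 kHz = 5 kHz.
38.4 kHz mod fs = 7.2 kHz.
7.2 kHz ≤ fs/2 = 7.8 kHz, appears at 7.2 kHz.
58.4 kHz mod fs = 11.6 kHz.
11.6 kHz > fs/2 = 7.8 kHz, folds to fs − 11.6 kHz = 4 kHz.
35.4 kHz mod fs = 4.2 kHz.
4.2 kHz ≤ fs/2 = 7.8 kHz, appears at 4.2 kHz.
36.2 kHz mod fs = 5 kHz.
5 kHz ≤ fs/2 = 7.8 kHz, appears at 5 kHz.
26.2 kHz and 36.2 kHz both map to 5 kHz.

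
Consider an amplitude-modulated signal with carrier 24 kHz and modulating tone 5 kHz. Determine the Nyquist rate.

58 kHz

AM sidebands sit at fc ± fm = 19 kHz and 29 kHz.
Highest-frequency component: 29 kHz.
Nyquist rate = 2 × 29 kHz = 58 kHz.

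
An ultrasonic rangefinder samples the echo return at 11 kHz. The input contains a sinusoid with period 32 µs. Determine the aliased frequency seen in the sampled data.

1.75 kHz

T = 32 µs → f = 1/T = 31.25 kHz.
31.25 kHz mod fs = 9.25 kHz.
9.25 kHz > fs/2 = 5.5 kHz, folds to fs − 9.25 kHz = 1.75 kHz.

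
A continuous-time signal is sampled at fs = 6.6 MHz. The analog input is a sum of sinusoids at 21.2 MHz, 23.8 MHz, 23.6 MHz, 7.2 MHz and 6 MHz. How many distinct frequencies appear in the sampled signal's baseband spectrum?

4

fs/2 = 3.3 MHz.
21.2 MHz mod fs = 1.4 MHz.
1.4 MHz ≤ fs/2 = 3.3 MHz, appears at 1.4 MHz.
23.8 MHz mod fs = 4 MHz.
4 MHz > fs/2 = 3.3 MHz, folds to fs − 4 MHz = 2.6 MHz.
23.6 MHz mod fs = 3.8 MHz.
3.8 MHz > fs/2 = 3.3 MHz, folds to fs − 3.8 MHz = 2.8 MHz.
7.2 MHz mod fs = 0.6 MHz.
0.6 MHz ≤ fs/2 = 3.3 MHz, appears at 0.6 MHz.
6 MHz > fs/2 = 3.3 MHz, folds to fs − 6 MHz = 0.6 MHz.
Distinct values: {0.6 MHz, 1.4 MHz, 2.6 MHz, 2.8 MHz} → 4.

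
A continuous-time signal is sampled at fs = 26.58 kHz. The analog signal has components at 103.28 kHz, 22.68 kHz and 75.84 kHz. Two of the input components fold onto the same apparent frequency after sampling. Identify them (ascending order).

22.68 kHz, 75.84 kHz

fs/2 = 13.29 kHz.
103.28 kHz mod fs = 23.54 kHz.
23.54 kHz > fs/2 = 13.29 kHz, folds to fs − 23.54 kHz = 3.04 kHz.
22.68 kHz > fs/2 = 13.29 kHz, folds to fs − 22.68 kHz = 3.9 kHz.
75.84 kHz mod fs = 22.68 kHz.
22.68 kHz > fs/2 = 13.29 kHz, folds to fs − 22.68 kHz = 3.9 kHz.
22.68 kHz and 75.84 kHz both map to 3.9 kHz.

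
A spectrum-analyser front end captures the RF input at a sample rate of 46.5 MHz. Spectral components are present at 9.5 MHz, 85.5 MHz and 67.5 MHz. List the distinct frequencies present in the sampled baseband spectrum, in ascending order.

7.5 MHz, 9.5 MHz, 21 MHz

fs/2 = 23.25 MHz.
9.5 MHz ≤ fs/2 = 23.25 MHz, passes unchanged.
85.5 MHz mod fs = 39 MHz.
39 MHz > fs/2 = 23.25 MHz, folds to fs − 39 MHz = 7.5 MHz.
67.5 MHz mod fs = 21 MHz.
21 MHz ≤ fs/2 = 23.25 MHz, appears at 21 MHz.
Distinct values: {7.5 MHz, 9.5 MHz, 21 MHz}.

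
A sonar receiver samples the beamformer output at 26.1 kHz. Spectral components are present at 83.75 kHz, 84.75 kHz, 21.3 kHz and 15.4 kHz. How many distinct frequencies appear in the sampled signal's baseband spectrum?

4

fs/2 = 13.05 kHz.
83.75 kHz mod fs = 5.45 kHz.
5.45 kHz ≤ fs/2 = 13.05 kHz, appears at 5.45 kHz.
84.75 kHz mod fs = 6.45 kHz.
6.45 kHz ≤ fs/2 = 13.05 kHz, appears at 6.45 kHz.
21.3 kHz > fs/2 = 13.05 kHz, folds to fs − 21.3 kHz = 4.8 kHz.
15.4 kHz > fs/2 = 13.05 kHz, folds to fs − 15.4 kHz = 10.7 kHz.
Distinct values: {4.8 kHz, 5.45 kHz, 6.45 kHz, 10.7 kHz} → 4.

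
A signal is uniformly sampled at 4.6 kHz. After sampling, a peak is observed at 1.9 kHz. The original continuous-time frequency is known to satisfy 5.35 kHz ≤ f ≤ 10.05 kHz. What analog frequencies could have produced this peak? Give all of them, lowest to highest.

6.5 kHz, 7.3 kHz

Frequencies that alias to 1.9 kHz are k·fs ± 1.9 kHz for integer k ≥ 0.
k=0: 1.9 kHz.
k=1: 2.7 kHz, 6.5 kHz.
k=2: 7.3 kHz, 11.1 kHz.
k=3: 11.9 kHz, 15.7 kHz.
Within [5.35 kHz, 10.05 kHz]: 6.5 kHz, 7.3 kHz.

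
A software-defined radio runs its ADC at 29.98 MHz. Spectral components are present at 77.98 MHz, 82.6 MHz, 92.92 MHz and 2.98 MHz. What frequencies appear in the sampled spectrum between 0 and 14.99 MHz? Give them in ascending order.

2.98 MHz, 7.34 MHz, 11.96 MHz

fs/2 = 14.99 MHz.
77.98 MHz mod fs = 18.02 MHz.
18.02 MHz > fs/2 = 14.99 MHz, folds to fs − 18.02 MHz = 11.96 MHz.
82.6 MHz mod fs = 22.64 MHz.
22.64 MHz > fs/2 = 14.99 MHz, folds to fs − 22.64 MHz = 7.34 MHz.
92.92 MHz mod fs = 2.98 MHz.
2.98 MHz ≤ fs/2 = 14.99 MHz, appears at 2.98 MHz.
2.98 MHz ≤ fs/2 = 14.99 MHz, passes unchanged.
Distinct values: {2.98 MHz, 7.34 MHz, 11.96 MHz}.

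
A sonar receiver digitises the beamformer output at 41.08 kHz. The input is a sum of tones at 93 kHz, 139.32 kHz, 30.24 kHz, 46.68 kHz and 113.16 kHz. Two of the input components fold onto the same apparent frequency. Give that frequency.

fs/2 = 20.54 kHz.
93 kHz mod fs = 10.84 kHz.
10.84 kHz ≤ fs/2 = 20.54 kHz, appears at 10.84 kHz.
139.32 kHz mod fs = 16.08 kHz.
16.08 kHz ≤ fs/2 = 20.54 kHz, appears at 16.08 kHz.
30.24 kHz > fs/2 = 20.54 kHz, folds to fs − 30.24 kHz = 10.84 kHz.
46.68 kHz mod fs = 5.6 kHz.
5.6 kHz ≤ fs/2 = 20.54 kHz, appears at 5.6 kHz.
113.16 kHz mod fs = 31 kHz.
31 kHz > fs/2 = 20.54 kHz, folds to fs − 31 kHz = 10.08 kHz.
30.24 kHz and 93 kHz both map to 10.84 kHz.

10.84 kHz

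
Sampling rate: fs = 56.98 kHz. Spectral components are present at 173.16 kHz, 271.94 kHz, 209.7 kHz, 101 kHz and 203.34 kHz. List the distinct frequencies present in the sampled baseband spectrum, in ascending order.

2.22 kHz, 12.96 kHz, 18.22 kHz, 24.58 kHz

fs/2 = 28.49 kHz.
173.16 kHz mod fs = 2.22 kHz.
2.22 kHz ≤ fs/2 = 28.49 kHz, appears at 2.22 kHz.
271.94 kHz mod fs = 44.02 kHz.
44.02 kHz > fs/2 = 28.49 kHz, folds to fs − 44.02 kHz = 12.96 kHz.
209.7 kHz mod fs = 38.76 kHz.
38.76 kHz > fs/2 = 28.49 kHz, folds to fs − 38.76 kHz = 18.22 kHz.
101 kHz mod fs = 44.02 kHz.
44.02 kHz > fs/2 = 28.49 kHz, folds to fs − 44.02 kHz = 12.96 kHz.
203.34 kHz mod fs = 32.4 kHz.
32.4 kHz > fs/2 = 28.49 kHz, folds to fs − 32.4 kHz = 24.58 kHz.
Distinct values: {2.22 kHz, 12.96 kHz, 18.22 kHz, 24.58 kHz}.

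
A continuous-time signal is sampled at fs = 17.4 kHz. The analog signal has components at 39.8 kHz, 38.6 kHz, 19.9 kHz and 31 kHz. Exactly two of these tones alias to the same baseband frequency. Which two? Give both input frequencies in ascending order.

fs/2 = 8.7 kHz.
39.8 kHz mod fs = 5 kHz.
5 kHz ≤ fs/2 = 8.7 kHz, appears at 5 kHz.
38.6 kHz mod fs = 3.8 kHz.
3.8 kHz ≤ fs/2 = 8.7 kHz, appears at 3.8 kHz.
19.9 kHz mod fs = 2.5 kHz.
2.5 kHz ≤ fs/2 = 8.7 kHz, appears at 2.5 kHz.
31 kHz mod fs = 13.6 kHz.
13.6 kHz > fs/2 = 8.7 kHz, folds to fs − 13.6 kHz = 3.8 kHz.
31 kHz and 38.6 kHz both map to 3.8 kHz.

31 kHz, 38.6 kHz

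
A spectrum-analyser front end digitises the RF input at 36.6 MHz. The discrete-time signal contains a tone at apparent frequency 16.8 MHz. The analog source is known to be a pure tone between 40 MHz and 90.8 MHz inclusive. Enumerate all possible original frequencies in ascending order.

Frequencies that alias to 16.8 MHz are k·fs ± 16.8 MHz for integer k ≥ 0.
k=0: 16.8 MHz.
k=1: 19.8 MHz, 53.4 MHz.
k=2: 56.4 MHz, 90 MHz.
k=3: 93 MHz, 126.6 MHz.
Within [40 MHz, 90.8 MHz]: 53.4 MHz, 56.4 MHz, 90 MHz.

53.4 MHz, 56.4 MHz, 90 MHz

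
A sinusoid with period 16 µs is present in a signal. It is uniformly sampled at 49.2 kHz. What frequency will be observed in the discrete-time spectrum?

T = 16 µs → f = 1/T = 62.5 kHz.
62.5 kHz mod fs = 13.3 kHz.
13.3 kHz ≤ fs/2 = 24.6 kHz, appears at 13.3 kHz.

13.3 kHz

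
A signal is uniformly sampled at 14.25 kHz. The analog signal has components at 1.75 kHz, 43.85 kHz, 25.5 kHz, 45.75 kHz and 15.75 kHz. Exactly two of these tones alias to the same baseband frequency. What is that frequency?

3 kHz

fs/2 = 7.125 kHz.
1.75 kHz ≤ fs/2 = 7.125 kHz, passes unchanged.
43.85 kHz mod fs = 1.1 kHz.
1.1 kHz ≤ fs/2 = 7.125 kHz, appears at 1.1 kHz.
25.5 kHz mod fs = 11.25 kHz.
11.25 kHz > fs/2 = 7.125 kHz, folds to fs − 11.25 kHz = 3 kHz.
45.75 kHz mod fs = 3 kHz.
3 kHz ≤ fs/2 = 7.125 kHz, appears at 3 kHz.
15.75 kHz mod fs = 1.5 kHz.
1.5 kHz ≤ fs/2 = 7.125 kHz, appears at 1.5 kHz.
25.5 kHz and 45.75 kHz both map to 3 kHz.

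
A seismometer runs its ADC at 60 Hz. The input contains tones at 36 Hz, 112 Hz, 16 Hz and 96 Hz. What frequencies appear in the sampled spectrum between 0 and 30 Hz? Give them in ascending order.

8 Hz, 16 Hz, 24 Hz

fs/2 = 30 Hz.
36 Hz > fs/2 = 30 Hz, folds to fs − 36 Hz = 24 Hz.
112 Hz mod fs = 52 Hz.
52 Hz > fs/2 = 30 Hz, folds to fs − 52 Hz = 8 Hz.
16 Hz ≤ fs/2 = 30 Hz, passes unchanged.
96 Hz mod fs = 36 Hz.
36 Hz > fs/2 = 30 Hz, folds to fs − 36 Hz = 24 Hz.
Distinct values: {8 Hz, 16 Hz, 24 Hz}.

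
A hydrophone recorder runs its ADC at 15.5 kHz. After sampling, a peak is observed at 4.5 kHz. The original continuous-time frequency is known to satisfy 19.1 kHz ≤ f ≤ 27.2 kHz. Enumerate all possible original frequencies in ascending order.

20 kHz, 26.5 kHz

Frequencies that alias to 4.5 kHz are k·fs ± 4.5 kHz for integer k ≥ 0.
k=0: 4.5 kHz.
k=1: 11 kHz, 20 kHz.
k=2: 26.5 kHz, 35.5 kHz.
k=3: 42 kHz, 51 kHz.
Within [19.1 kHz, 27.2 kHz]: 20 kHz, 26.5 kHz.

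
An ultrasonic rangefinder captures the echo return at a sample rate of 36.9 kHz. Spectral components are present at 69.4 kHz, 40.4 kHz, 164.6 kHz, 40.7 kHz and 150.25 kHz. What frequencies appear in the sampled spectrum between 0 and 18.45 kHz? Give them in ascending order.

fs/2 = 18.45 kHz.
69.4 kHz mod fs = 32.5 kHz.
32.5 kHz > fs/2 = 18.45 kHz, folds to fs − 32.5 kHz = 4.4 kHz.
40.4 kHz mod fs = 3.5 kHz.
3.5 kHz ≤ fs/2 = 18.45 kHz, appears at 3.5 kHz.
164.6 kHz mod fs = 17 kHz.
17 kHz ≤ fs/2 = 18.45 kHz, appears at 17 kHz.
40.7 kHz mod fs = 3.8 kHz.
3.8 kHz ≤ fs/2 = 18.45 kHz, appears at 3.8 kHz.
150.25 kHz mod fs = 2.65 kHz.
2.65 kHz ≤ fs/2 = 18.45 kHz, appears at 2.65 kHz.
Distinct values: {2.65 kHz, 3.5 kHz, 3.8 kHz, 4.4 kHz, 17 kHz}.

2.65 kHz, 3.5 kHz, 3.8 kHz, 4.4 kHz, 17 kHz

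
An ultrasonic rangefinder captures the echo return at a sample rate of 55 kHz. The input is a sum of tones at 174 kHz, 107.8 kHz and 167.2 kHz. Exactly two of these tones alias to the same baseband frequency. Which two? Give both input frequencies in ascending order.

107.8 kHz, 167.2 kHz

fs/2 = 27.5 kHz.
174 kHz mod fs = 9 kHz.
9 kHz ≤ fs/2 = 27.5 kHz, appears at 9 kHz.
107.8 kHz mod fs = 52.8 kHz.
52.8 kHz > fs/2 = 27.5 kHz, folds to fs − 52.8 kHz = 2.2 kHz.
167.2 kHz mod fs = 2.2 kHz.
2.2 kHz ≤ fs/2 = 27.5 kHz, appears at 2.2 kHz.
107.8 kHz and 167.2 kHz both map to 2.2 kHz.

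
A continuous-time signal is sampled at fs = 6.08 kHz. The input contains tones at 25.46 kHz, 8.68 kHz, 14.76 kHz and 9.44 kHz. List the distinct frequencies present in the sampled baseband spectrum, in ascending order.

1.14 kHz, 2.6 kHz, 2.72 kHz

fs/2 = 3.04 kHz.
25.46 kHz mod fs = 1.14 kHz.
1.14 kHz ≤ fs/2 = 3.04 kHz, appears at 1.14 kHz.
8.68 kHz mod fs = 2.6 kHz.
2.6 kHz ≤ fs/2 = 3.04 kHz, appears at 2.6 kHz.
14.76 kHz mod fs = 2.6 kHz.
2.6 kHz ≤ fs/2 = 3.04 kHz, appears at 2.6 kHz.
9.44 kHz mod fs = 3.36 kHz.
3.36 kHz > fs/2 = 3.04 kHz, folds to fs − 3.36 kHz = 2.72 kHz.
Distinct values: {1.14 kHz, 2.6 kHz, 2.72 kHz}.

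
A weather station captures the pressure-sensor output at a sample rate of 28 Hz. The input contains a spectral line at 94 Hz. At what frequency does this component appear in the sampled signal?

94 Hz mod fs = 10 Hz.
10 Hz ≤ fs/2 = 14 Hz, appears at 10 Hz.

10 Hz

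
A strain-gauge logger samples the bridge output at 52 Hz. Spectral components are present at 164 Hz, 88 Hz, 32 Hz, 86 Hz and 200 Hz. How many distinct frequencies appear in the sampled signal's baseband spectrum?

4

fs/2 = 26 Hz.
164 Hz mod fs = 8 Hz.
8 Hz ≤ fs/2 = 26 Hz, appears at 8 Hz.
88 Hz mod fs = 36 Hz.
36 Hz > fs/2 = 26 Hz, folds to fs − 36 Hz = 16 Hz.
32 Hz > fs/2 = 26 Hz, folds to fs − 32 Hz = 20 Hz.
86 Hz mod fs = 34 Hz.
34 Hz > fs/2 = 26 Hz, folds to fs − 34 Hz = 18 Hz.
200 Hz mod fs = 44 Hz.
44 Hz > fs/2 = 26 Hz, folds to fs − 44 Hz = 8 Hz.
Distinct values: {8 Hz, 16 Hz, 18 Hz, 20 Hz} → 4.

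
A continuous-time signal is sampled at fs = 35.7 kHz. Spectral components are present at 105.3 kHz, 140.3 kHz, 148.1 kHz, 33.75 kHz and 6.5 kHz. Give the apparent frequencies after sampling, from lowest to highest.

fs/2 = 17.85 kHz.
105.3 kHz mod fs = 33.9 kHz.
33.9 kHz > fs/2 = 17.85 kHz, folds to fs − 33.9 kHz = 1.8 kHz.
140.3 kHz mod fs = 33.2 kHz.
33.2 kHz > fs/2 = 17.85 kHz, folds to fs − 33.2 kHz = 2.5 kHz.
148.1 kHz mod fs = 5.3 kHz.
5.3 kHz ≤ fs/2 = 17.85 kHz, appears at 5.3 kHz.
33.75 kHz > fs/2 = 17.85 kHz, folds to fs − 33.75 kHz = 1.95 kHz.
6.5 kHz ≤ fs/2 = 17.85 kHz, passes unchanged.
Distinct values: {1.8 kHz, 1.95 kHz, 2.5 kHz, 5.3 kHz, 6.5 kHz}.

1.8 kHz, 1.95 kHz, 2.5 kHz, 5.3 kHz, 6.5 kHz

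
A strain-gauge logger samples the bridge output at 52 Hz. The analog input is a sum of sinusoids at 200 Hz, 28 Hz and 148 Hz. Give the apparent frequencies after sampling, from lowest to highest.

8 Hz, 24 Hz

fs/2 = 26 Hz.
200 Hz mod fs = 44 Hz.
44 Hz > fs/2 = 26 Hz, folds to fs − 44 Hz = 8 Hz.
28 Hz > fs/2 = 26 Hz, folds to fs − 28 Hz = 24 Hz.
148 Hz mod fs = 44 Hz.
44 Hz > fs/2 = 26 Hz, folds to fs − 44 Hz = 8 Hz.
Distinct values: {8 Hz, 24 Hz}.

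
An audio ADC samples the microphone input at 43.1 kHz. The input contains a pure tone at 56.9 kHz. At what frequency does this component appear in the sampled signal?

56.9 kHz mod fs = 13.8 kHz.
13.8 kHz ≤ fs/2 = 21.55 kHz, appears at 13.8 kHz.

13.8 kHz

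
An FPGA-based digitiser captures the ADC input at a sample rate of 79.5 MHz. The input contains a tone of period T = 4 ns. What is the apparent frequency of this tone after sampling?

T = 4 ns → f = 1/T = 250 MHz.
250 MHz mod fs = 11.5 MHz.
11.5 MHz ≤ fs/2 = 39.75 MHz, appears at 11.5 MHz.

11.5 MHz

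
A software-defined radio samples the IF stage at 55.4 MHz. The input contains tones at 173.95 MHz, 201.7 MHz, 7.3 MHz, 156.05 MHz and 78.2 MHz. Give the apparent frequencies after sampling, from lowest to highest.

fs/2 = 27.7 MHz.
173.95 MHz mod fs = 7.75 MHz.
7.75 MHz ≤ fs/2 = 27.7 MHz, appears at 7.75 MHz.
201.7 MHz mod fs = 35.5 MHz.
35.5 MHz > fs/2 = 27.7 MHz, folds to fs − 35.5 MHz = 19.9 MHz.
7.3 MHz ≤ fs/2 = 27.7 MHz, passes unchanged.
156.05 MHz mod fs = 45.25 MHz.
45.25 MHz > fs/2 = 27.7 MHz, folds to fs − 45.25 MHz = 10.15 MHz.
78.2 MHz mod fs = 22.8 MHz.
22.8 MHz ≤ fs/2 = 27.7 MHz, appears at 22.8 MHz.
Distinct values: {7.3 MHz, 7.75 MHz, 10.15 MHz, 19.9 MHz, 22.8 MHz}.

7.3 MHz, 7.75 MHz, 10.15 MHz, 19.9 MHz, 22.8 MHz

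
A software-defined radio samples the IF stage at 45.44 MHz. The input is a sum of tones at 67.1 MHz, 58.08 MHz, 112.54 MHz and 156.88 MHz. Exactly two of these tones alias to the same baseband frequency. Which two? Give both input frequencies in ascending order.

67.1 MHz, 112.54 MHz

fs/2 = 22.72 MHz.
67.1 MHz mod fs = 21.66 MHz.
21.66 MHz ≤ fs/2 = 22.72 MHz, appears at 21.66 MHz.
58.08 MHz mod fs = 12.64 MHz.
12.64 MHz ≤ fs/2 = 22.72 MHz, appears at 12.64 MHz.
112.54 MHz mod fs = 21.66 MHz.
21.66 MHz ≤ fs/2 = 22.72 MHz, appears at 21.66 MHz.
156.88 MHz mod fs = 20.56 MHz.
20.56 MHz ≤ fs/2 = 22.72 MHz, appears at 20.56 MHz.
67.1 MHz and 112.54 MHz both map to 21.66 MHz.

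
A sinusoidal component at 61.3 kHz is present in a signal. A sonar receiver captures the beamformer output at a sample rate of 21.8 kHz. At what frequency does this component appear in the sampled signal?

4.1 kHz

61.3 kHz mod fs = 17.7 kHz.
17.7 kHz > fs/2 = 10.9 kHz, folds to fs − 17.7 kHz = 4.1 kHz.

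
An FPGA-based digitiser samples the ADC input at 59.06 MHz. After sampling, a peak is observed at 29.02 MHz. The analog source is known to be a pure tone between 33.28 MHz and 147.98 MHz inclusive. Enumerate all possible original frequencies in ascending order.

Frequencies that alias to 29.02 MHz are k·fs ± 29.02 MHz for integer k ≥ 0.
k=0: 29.02 MHz.
k=1: 30.04 MHz, 88.08 MHz.
k=2: 89.1 MHz, 147.14 MHz.
k=3: 148.16 MHz, 206.2 MHz.
Within [33.28 MHz, 147.98 MHz]: 88.08 MHz, 89.1 MHz, 147.14 MHz.

88.08 MHz, 89.1 MHz, 147.14 MHz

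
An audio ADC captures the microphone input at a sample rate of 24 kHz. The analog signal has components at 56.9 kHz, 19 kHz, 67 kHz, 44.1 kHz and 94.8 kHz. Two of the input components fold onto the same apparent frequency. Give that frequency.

5 kHz

fs/2 = 12 kHz.
56.9 kHz mod fs = 8.9 kHz.
8.9 kHz ≤ fs/2 = 12 kHz, appears at 8.9 kHz.
19 kHz > fs/2 = 12 kHz, folds to fs − 19 kHz = 5 kHz.
67 kHz mod fs = 19 kHz.
19 kHz > fs/2 = 12 kHz, folds to fs − 19 kHz = 5 kHz.
44.1 kHz mod fs = 20.1 kHz.
20.1 kHz > fs/2 = 12 kHz, folds to fs − 20.1 kHz = 3.9 kHz.
94.8 kHz mod fs = 22.8 kHz.
22.8 kHz > fs/2 = 12 kHz, folds to fs − 22.8 kHz = 1.2 kHz.
19 kHz and 67 kHz both map to 5 kHz.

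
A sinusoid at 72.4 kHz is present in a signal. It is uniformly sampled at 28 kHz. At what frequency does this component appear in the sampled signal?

72.4 kHz mod fs = 16.4 kHz.
16.4 kHz > fs/2 = 14 kHz, folds to fs − 16.4 kHz = 11.6 kHz.

11.6 kHz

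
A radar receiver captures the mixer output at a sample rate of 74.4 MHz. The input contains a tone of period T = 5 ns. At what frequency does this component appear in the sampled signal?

T = 5 ns → f = 1/T = 200 MHz.
200 MHz mod fs = 51.2 MHz.
51.2 MHz > fs/2 = 37.2 MHz, folds to fs − 51.2 MHz = 23.2 MHz.

23.2 MHz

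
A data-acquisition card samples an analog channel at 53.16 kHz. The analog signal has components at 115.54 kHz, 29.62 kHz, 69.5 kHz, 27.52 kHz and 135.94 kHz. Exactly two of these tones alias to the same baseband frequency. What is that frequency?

fs/2 = 26.58 kHz.
115.54 kHz mod fs = 9.22 kHz.
9.22 kHz ≤ fs/2 = 26.58 kHz, appears at 9.22 kHz.
29.62 kHz > fs/2 = 26.58 kHz, folds to fs − 29.62 kHz = 23.54 kHz.
69.5 kHz mod fs = 16.34 kHz.
16.34 kHz ≤ fs/2 = 26.58 kHz, appears at 16.34 kHz.
27.52 kHz > fs/2 = 26.58 kHz, folds to fs − 27.52 kHz = 25.64 kHz.
135.94 kHz mod fs = 29.62 kHz.
29.62 kHz > fs/2 = 26.58 kHz, folds to fs − 29.62 kHz = 23.54 kHz.
29.62 kHz and 135.94 kHz both map to 23.54 kHz.

23.54 kHz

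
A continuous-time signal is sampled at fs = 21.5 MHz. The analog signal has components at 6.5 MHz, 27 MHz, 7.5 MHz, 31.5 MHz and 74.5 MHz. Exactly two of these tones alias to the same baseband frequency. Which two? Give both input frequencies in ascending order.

31.5 MHz, 74.5 MHz

fs/2 = 10.75 MHz.
6.5 MHz ≤ fs/2 = 10.75 MHz, passes unchanged.
27 MHz mod fs = 5.5 MHz.
5.5 MHz ≤ fs/2 = 10.75 MHz, appears at 5.5 MHz.
7.5 MHz ≤ fs/2 = 10.75 MHz, passes unchanged.
31.5 MHz mod fs = 10 MHz.
10 MHz ≤ fs/2 = 10.75 MHz, appears at 10 MHz.
74.5 MHz mod fs = 10 MHz.
10 MHz ≤ fs/2 = 10.75 MHz, appears at 10 MHz.
31.5 MHz and 74.5 MHz both map to 10 MHz.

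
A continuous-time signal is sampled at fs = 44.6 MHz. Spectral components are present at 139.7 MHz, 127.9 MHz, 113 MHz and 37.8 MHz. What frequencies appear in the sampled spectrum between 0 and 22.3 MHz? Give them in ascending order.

5.9 MHz, 6.8 MHz, 20.8 MHz

fs/2 = 22.3 MHz.
139.7 MHz mod fs = 5.9 MHz.
5.9 MHz ≤ fs/2 = 22.3 MHz, appears at 5.9 MHz.
127.9 MHz mod fs = 38.7 MHz.
38.7 MHz > fs/2 = 22.3 MHz, folds to fs − 38.7 MHz = 5.9 MHz.
113 MHz mod fs = 23.8 MHz.
23.8 MHz > fs/2 = 22.3 MHz, folds to fs − 23.8 MHz = 20.8 MHz.
37.8 MHz > fs/2 = 22.3 MHz, folds to fs − 37.8 MHz = 6.8 MHz.
Distinct values: {5.9 MHz, 6.8 MHz, 20.8 MHz}.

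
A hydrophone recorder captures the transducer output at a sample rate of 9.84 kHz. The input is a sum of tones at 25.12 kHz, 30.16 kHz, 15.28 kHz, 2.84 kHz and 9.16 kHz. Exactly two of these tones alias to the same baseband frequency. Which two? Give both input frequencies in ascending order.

15.28 kHz, 25.12 kHz

fs/2 = 4.92 kHz.
25.12 kHz mod fs = 5.44 kHz.
5.44 kHz > fs/2 = 4.92 kHz, folds to fs − 5.44 kHz = 4.4 kHz.
30.16 kHz mod fs = 0.64 kHz.
0.64 kHz ≤ fs/2 = 4.92 kHz, appears at 0.64 kHz.
15.28 kHz mod fs = 5.44 kHz.
5.44 kHz > fs/2 = 4.92 kHz, folds to fs − 5.44 kHz = 4.4 kHz.
2.84 kHz ≤ fs/2 = 4.92 kHz, passes unchanged.
9.16 kHz > fs/2 = 4.92 kHz, folds to fs − 9.16 kHz = 0.68 kHz.
15.28 kHz and 25.12 kHz both map to 4.4 kHz.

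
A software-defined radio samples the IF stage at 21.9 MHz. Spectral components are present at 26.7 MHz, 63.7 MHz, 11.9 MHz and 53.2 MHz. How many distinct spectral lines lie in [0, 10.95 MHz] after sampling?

fs/2 = 10.95 MHz.
26.7 MHz mod fs = 4.8 MHz.
4.8 MHz ≤ fs/2 = 10.95 MHz, appears at 4.8 MHz.
63.7 MHz mod fs = 19.9 MHz.
19.9 MHz > fs/2 = 10.95 MHz, folds to fs − 19.9 MHz = 2 MHz.
11.9 MHz > fs/2 = 10.95 MHz, folds to fs − 11.9 MHz = 10 MHz.
53.2 MHz mod fs = 9.4 MHz.
9.4 MHz ≤ fs/2 = 10.95 MHz, appears at 9.4 MHz.
Distinct values: {2 MHz, 4.8 MHz, 9.4 MHz, 10 MHz} → 4.

4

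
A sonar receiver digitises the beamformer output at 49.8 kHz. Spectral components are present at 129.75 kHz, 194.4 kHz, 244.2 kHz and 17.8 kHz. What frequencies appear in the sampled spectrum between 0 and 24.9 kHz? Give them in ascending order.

4.8 kHz, 17.8 kHz, 19.65 kHz

fs/2 = 24.9 kHz.
129.75 kHz mod fs = 30.15 kHz.
30.15 kHz > fs/2 = 24.9 kHz, folds to fs − 30.15 kHz = 19.65 kHz.
194.4 kHz mod fs = 45 kHz.
45 kHz > fs/2 = 24.9 kHz, folds to fs − 45 kHz = 4.8 kHz.
244.2 kHz mod fs = 45 kHz.
45 kHz > fs/2 = 24.9 kHz, folds to fs − 45 kHz = 4.8 kHz.
17.8 kHz ≤ fs/2 = 24.9 kHz, passes unchanged.
Distinct values: {4.8 kHz, 17.8 kHz, 19.65 kHz}.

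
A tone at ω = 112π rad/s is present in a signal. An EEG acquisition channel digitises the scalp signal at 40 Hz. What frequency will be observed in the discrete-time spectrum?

ω = 112π rad/s → f = ω/(2π) = 56 Hz.
56 Hz mod fs = 16 Hz.
16 Hz ≤ fs/2 = 20 Hz, appears at 16 Hz.

16 Hz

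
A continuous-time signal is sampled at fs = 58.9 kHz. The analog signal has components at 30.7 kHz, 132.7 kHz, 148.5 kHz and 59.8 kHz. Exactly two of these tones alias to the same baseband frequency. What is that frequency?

28.2 kHz

fs/2 = 29.45 kHz.
30.7 kHz > fs/2 = 29.45 kHz, folds to fs − 30.7 kHz = 28.2 kHz.
132.7 kHz mod fs = 14.9 kHz.
14.9 kHz ≤ fs/2 = 29.45 kHz, appears at 14.9 kHz.
148.5 kHz mod fs = 30.7 kHz.
30.7 kHz > fs/2 = 29.45 kHz, folds to fs − 30.7 kHz = 28.2 kHz.
59.8 kHz mod fs = 0.9 kHz.
0.9 kHz ≤ fs/2 = 29.45 kHz, appears at 0.9 kHz.
30.7 kHz and 148.5 kHz both map to 28.2 kHz.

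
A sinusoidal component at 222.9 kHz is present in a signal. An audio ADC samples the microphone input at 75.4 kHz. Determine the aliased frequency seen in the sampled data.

3.3 kHz

222.9 kHz mod fs = 72.1 kHz.
72.1 kHz > fs/2 = 37.7 kHz, folds to fs − 72.1 kHz = 3.3 kHz.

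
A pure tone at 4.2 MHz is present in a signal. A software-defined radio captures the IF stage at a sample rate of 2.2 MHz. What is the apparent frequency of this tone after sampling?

4.2 MHz mod fs = 2 MHz.
2 MHz > fs/2 = 1.1 MHz, folds to fs − 2 MHz = 0.2 MHz.

0.2 MHz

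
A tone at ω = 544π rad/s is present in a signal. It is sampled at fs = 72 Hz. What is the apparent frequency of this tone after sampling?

16 Hz

ω = 544π rad/s → f = ω/(2π) = 272 Hz.
272 Hz mod fs = 56 Hz.
56 Hz > fs/2 = 36 Hz, folds to fs − 56 Hz = 16 Hz.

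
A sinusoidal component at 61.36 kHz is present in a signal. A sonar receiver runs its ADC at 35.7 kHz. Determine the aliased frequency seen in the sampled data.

61.36 kHz mod fs = 25.66 kHz.
25.66 kHz > fs/2 = 17.85 kHz, folds to fs − 25.66 kHz = 10.04 kHz.

10.04 kHz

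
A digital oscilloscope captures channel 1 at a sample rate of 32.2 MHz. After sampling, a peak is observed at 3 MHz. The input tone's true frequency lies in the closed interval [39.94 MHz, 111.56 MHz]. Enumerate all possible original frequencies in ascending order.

61.4 MHz, 67.4 MHz, 93.6 MHz, 99.6 MHz

Frequencies that alias to 3 MHz are k·fs ± 3 MHz for integer k ≥ 0.
k=0: 3 MHz.
k=1: 29.2 MHz, 35.2 MHz.
k=2: 61.4 MHz, 67.4 MHz.
k=3: 93.6 MHz, 99.6 MHz.
k=4: 125.8 MHz, 131.8 MHz.
Within [39.94 MHz, 111.56 MHz]: 61.4 MHz, 67.4 MHz, 93.6 MHz, 99.6 MHz.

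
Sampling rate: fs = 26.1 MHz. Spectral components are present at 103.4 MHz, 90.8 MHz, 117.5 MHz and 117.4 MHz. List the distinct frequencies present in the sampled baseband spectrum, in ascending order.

fs/2 = 13.05 MHz.
103.4 MHz mod fs = 25.1 MHz.
25.1 MHz > fs/2 = 13.05 MHz, folds to fs − 25.1 MHz = 1 MHz.
90.8 MHz mod fs = 12.5 MHz.
12.5 MHz ≤ fs/2 = 13.05 MHz, appears at 12.5 MHz.
117.5 MHz mod fs = 13.1 MHz.
13.1 MHz > fs/2 = 13.05 MHz, folds to fs − 13.1 MHz = 13 MHz.
117.4 MHz mod fs = 13 MHz.
13 MHz ≤ fs/2 = 13.05 MHz, appears at 13 MHz.
Distinct values: {1 MHz, 12.5 MHz, 13 MHz}.

1 MHz, 12.5 MHz, 13 MHz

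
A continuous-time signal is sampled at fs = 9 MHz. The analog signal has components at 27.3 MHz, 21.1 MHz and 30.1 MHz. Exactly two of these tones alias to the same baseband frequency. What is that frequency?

fs/2 = 4.5 MHz.
27.3 MHz mod fs = 0.3 MHz.
0.3 MHz ≤ fs/2 = 4.5 MHz, appears at 0.3 MHz.
21.1 MHz mod fs = 3.1 MHz.
3.1 MHz ≤ fs/2 = 4.5 MHz, appears at 3.1 MHz.
30.1 MHz mod fs = 3.1 MHz.
3.1 MHz ≤ fs/2 = 4.5 MHz, appears at 3.1 MHz.
21.1 MHz and 30.1 MHz both map to 3.1 MHz.

3.1 MHz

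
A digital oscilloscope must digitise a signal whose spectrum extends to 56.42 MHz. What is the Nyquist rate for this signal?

112.84 MHz

Nyquist rate = 2 × 56.42 MHz = 112.84 MHz.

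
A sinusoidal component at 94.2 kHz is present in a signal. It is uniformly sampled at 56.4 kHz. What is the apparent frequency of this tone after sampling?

18.6 kHz

94.2 kHz mod fs = 37.8 kHz.
37.8 kHz > fs/2 = 28.2 kHz, folds to fs − 37.8 kHz = 18.6 kHz.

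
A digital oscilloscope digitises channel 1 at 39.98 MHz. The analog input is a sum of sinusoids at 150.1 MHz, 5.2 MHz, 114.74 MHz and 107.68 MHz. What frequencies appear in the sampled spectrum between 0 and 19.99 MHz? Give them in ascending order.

fs/2 = 19.99 MHz.
150.1 MHz mod fs = 30.16 MHz.
30.16 MHz > fs/2 = 19.99 MHz, folds to fs − 30.16 MHz = 9.82 MHz.
5.2 MHz ≤ fs/2 = 19.99 MHz, passes unchanged.
114.74 MHz mod fs = 34.78 MHz.
34.78 MHz > fs/2 = 19.99 MHz, folds to fs − 34.78 MHz = 5.2 MHz.
107.68 MHz mod fs = 27.72 MHz.
27.72 MHz > fs/2 = 19.99 MHz, folds to fs − 27.72 MHz = 12.26 MHz.
Distinct values: {5.2 MHz, 9.82 MHz, 12.26 MHz}.

5.2 MHz, 9.82 MHz, 12.26 MHz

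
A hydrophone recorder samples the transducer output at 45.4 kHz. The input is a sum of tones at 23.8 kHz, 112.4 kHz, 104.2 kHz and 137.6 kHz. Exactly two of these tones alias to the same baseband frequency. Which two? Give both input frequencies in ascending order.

fs/2 = 22.7 kHz.
23.8 kHz > fs/2 = 22.7 kHz, folds to fs − 23.8 kHz = 21.6 kHz.
112.4 kHz mod fs = 21.6 kHz.
21.6 kHz ≤ fs/2 = 22.7 kHz, appears at 21.6 kHz.
104.2 kHz mod fs = 13.4 kHz.
13.4 kHz ≤ fs/2 = 22.7 kHz, appears at 13.4 kHz.
137.6 kHz mod fs = 1.4 kHz.
1.4 kHz ≤ fs/2 = 22.7 kHz, appears at 1.4 kHz.
23.8 kHz and 112.4 kHz both map to 21.6 kHz.

23.8 kHz, 112.4 kHz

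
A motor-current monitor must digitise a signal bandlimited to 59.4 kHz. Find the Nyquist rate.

118.8 kHz

Nyquist rate = 2 × 59.4 kHz = 118.8 kHz.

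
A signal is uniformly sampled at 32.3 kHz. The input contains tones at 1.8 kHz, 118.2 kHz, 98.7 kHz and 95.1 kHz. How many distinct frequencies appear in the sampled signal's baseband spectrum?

fs/2 = 16.15 kHz.
1.8 kHz ≤ fs/2 = 16.15 kHz, passes unchanged.
118.2 kHz mod fs = 21.3 kHz.
21.3 kHz > fs/2 = 16.15 kHz, folds to fs − 21.3 kHz = 11 kHz.
98.7 kHz mod fs = 1.8 kHz.
1.8 kHz ≤ fs/2 = 16.15 kHz, appears at 1.8 kHz.
95.1 kHz mod fs = 30.5 kHz.
30.5 kHz > fs/2 = 16.15 kHz, folds to fs − 30.5 kHz = 1.8 kHz.
Distinct values: {1.8 kHz, 11 kHz} → 2.

2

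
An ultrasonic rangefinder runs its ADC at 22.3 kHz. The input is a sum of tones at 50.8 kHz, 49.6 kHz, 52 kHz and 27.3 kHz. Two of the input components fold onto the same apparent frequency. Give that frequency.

fs/2 = 11.15 kHz.
50.8 kHz mod fs = 6.2 kHz.
6.2 kHz ≤ fs/2 = 11.15 kHz, appears at 6.2 kHz.
49.6 kHz mod fs = 5 kHz.
5 kHz ≤ fs/2 = 11.15 kHz, appears at 5 kHz.
52 kHz mod fs = 7.4 kHz.
7.4 kHz ≤ fs/2 = 11.15 kHz, appears at 7.4 kHz.
27.3 kHz mod fs = 5 kHz.
5 kHz ≤ fs/2 = 11.15 kHz, appears at 5 kHz.
27.3 kHz and 49.6 kHz both map to 5 kHz.

5 kHz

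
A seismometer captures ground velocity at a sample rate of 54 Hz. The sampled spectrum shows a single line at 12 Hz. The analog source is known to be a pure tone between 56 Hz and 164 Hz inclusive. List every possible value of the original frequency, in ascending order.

66 Hz, 96 Hz, 120 Hz, 150 Hz

Frequencies that alias to 12 Hz are k·fs ± 12 Hz for integer k ≥ 0.
k=0: 12 Hz.
k=1: 42 Hz, 66 Hz.
k=2: 96 Hz, 120 Hz.
k=3: 150 Hz, 174 Hz.
k=4: 204 Hz, 228 Hz.
Within [56 Hz, 164 Hz]: 66 Hz, 96 Hz, 120 Hz, 150 Hz.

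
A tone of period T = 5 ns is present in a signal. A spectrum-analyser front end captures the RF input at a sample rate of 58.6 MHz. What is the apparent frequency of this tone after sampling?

24.2 MHz

T = 5 ns → f = 1/T = 200 MHz.
200 MHz mod fs = 24.2 MHz.
24.2 MHz ≤ fs/2 = 29.3 MHz, appears at 24.2 MHz.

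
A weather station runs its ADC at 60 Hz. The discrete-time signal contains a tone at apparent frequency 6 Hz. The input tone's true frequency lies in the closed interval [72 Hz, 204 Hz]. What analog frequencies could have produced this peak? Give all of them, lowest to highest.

Frequencies that alias to 6 Hz are k·fs ± 6 Hz for integer k ≥ 0.
k=0: 6 Hz.
k=1: 54 Hz, 66 Hz.
k=2: 114 Hz, 126 Hz.
k=3: 174 Hz, 186 Hz.
k=4: 234 Hz, 246 Hz.
Within [72 Hz, 204 Hz]: 114 Hz, 126 Hz, 174 Hz, 186 Hz.

114 Hz, 126 Hz, 174 Hz, 186 Hz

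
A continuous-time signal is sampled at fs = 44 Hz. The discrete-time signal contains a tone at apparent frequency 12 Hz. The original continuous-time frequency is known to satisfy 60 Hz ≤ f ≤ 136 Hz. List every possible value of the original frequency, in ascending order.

Frequencies that alias to 12 Hz are k·fs ± 12 Hz for integer k ≥ 0.
k=0: 12 Hz.
k=1: 32 Hz, 56 Hz.
k=2: 76 Hz, 100 Hz.
k=3: 120 Hz, 144 Hz.
k=4: 164 Hz, 188 Hz.
Within [60 Hz, 136 Hz]: 76 Hz, 100 Hz, 120 Hz.

76 Hz, 100 Hz, 120 Hz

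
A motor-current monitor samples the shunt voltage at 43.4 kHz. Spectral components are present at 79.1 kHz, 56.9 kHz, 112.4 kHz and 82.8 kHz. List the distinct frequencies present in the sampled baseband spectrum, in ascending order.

fs/2 = 21.7 kHz.
79.1 kHz mod fs = 35.7 kHz.
35.7 kHz > fs/2 = 21.7 kHz, folds to fs − 35.7 kHz = 7.7 kHz.
56.9 kHz mod fs = 13.5 kHz.
13.5 kHz ≤ fs/2 = 21.7 kHz, appears at 13.5 kHz.
112.4 kHz mod fs = 25.6 kHz.
25.6 kHz > fs/2 = 21.7 kHz, folds to fs − 25.6 kHz = 17.8 kHz.
82.8 kHz mod fs = 39.4 kHz.
39.4 kHz > fs/2 = 21.7 kHz, folds to fs − 39.4 kHz = 4 kHz.
Distinct values: {4 kHz, 7.7 kHz, 13.5 kHz, 17.8 kHz}.

4 kHz, 7.7 kHz, 13.5 kHz, 17.8 kHz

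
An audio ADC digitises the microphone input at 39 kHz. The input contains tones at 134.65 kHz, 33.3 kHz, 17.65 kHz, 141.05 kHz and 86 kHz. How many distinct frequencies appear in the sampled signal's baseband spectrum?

fs/2 = 19.5 kHz.
134.65 kHz mod fs = 17.65 kHz.
17.65 kHz ≤ fs/2 = 19.5 kHz, appears at 17.65 kHz.
33.3 kHz > fs/2 = 19.5 kHz, folds to fs − 33.3 kHz = 5.7 kHz.
17.65 kHz ≤ fs/2 = 19.5 kHz, passes unchanged.
141.05 kHz mod fs = 24.05 kHz.
24.05 kHz > fs/2 = 19.5 kHz, folds to fs − 24.05 kHz = 14.95 kHz.
86 kHz mod fs = 8 kHz.
8 kHz ≤ fs/2 = 19.5 kHz, appears at 8 kHz.
Distinct values: {5.7 kHz, 8 kHz, 14.95 kHz, 17.65 kHz} → 4.

4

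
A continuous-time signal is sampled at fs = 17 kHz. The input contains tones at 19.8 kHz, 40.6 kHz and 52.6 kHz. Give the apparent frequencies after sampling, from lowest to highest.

1.6 kHz, 2.8 kHz, 6.6 kHz

fs/2 = 8.5 kHz.
19.8 kHz mod fs = 2.8 kHz.
2.8 kHz ≤ fs/2 = 8.5 kHz, appears at 2.8 kHz.
40.6 kHz mod fs = 6.6 kHz.
6.6 kHz ≤ fs/2 = 8.5 kHz, appears at 6.6 kHz.
52.6 kHz mod fs = 1.6 kHz.
1.6 kHz ≤ fs/2 = 8.5 kHz, appears at 1.6 kHz.
Distinct values: {1.6 kHz, 2.8 kHz, 6.6 kHz}.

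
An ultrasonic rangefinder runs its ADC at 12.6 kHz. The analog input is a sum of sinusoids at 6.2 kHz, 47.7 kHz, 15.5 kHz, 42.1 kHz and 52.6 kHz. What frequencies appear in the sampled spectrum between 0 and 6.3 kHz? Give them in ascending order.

fs/2 = 6.3 kHz.
6.2 kHz ≤ fs/2 = 6.3 kHz, passes unchanged.
47.7 kHz mod fs = 9.9 kHz.
9.9 kHz > fs/2 = 6.3 kHz, folds to fs − 9.9 kHz = 2.7 kHz.
15.5 kHz mod fs = 2.9 kHz.
2.9 kHz ≤ fs/2 = 6.3 kHz, appears at 2.9 kHz.
42.1 kHz mod fs = 4.3 kHz.
4.3 kHz ≤ fs/2 = 6.3 kHz, appears at 4.3 kHz.
52.6 kHz mod fs = 2.2 kHz.
2.2 kHz ≤ fs/2 = 6.3 kHz, appears at 2.2 kHz.
Distinct values: {2.2 kHz, 2.7 kHz, 2.9 kHz, 4.3 kHz, 6.2 kHz}.

2.2 kHz, 2.7 kHz, 2.9 kHz, 4.3 kHz, 6.2 kHz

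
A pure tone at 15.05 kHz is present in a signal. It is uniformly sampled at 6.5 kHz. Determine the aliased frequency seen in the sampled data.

15.05 kHz mod fs = 2.05 kHz.
2.05 kHz ≤ fs/2 = 3.25 kHz, appears at 2.05 kHz.

2.05 kHz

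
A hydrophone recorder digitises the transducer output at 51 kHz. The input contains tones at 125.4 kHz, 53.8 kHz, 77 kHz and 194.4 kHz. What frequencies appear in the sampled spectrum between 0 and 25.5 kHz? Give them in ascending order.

fs/2 = 25.5 kHz.
125.4 kHz mod fs = 23.4 kHz.
23.4 kHz ≤ fs/2 = 25.5 kHz, appears at 23.4 kHz.
53.8 kHz mod fs = 2.8 kHz.
2.8 kHz ≤ fs/2 = 25.5 kHz, appears at 2.8 kHz.
77 kHz mod fs = 26 kHz.
26 kHz > fs/2 = 25.5 kHz, folds to fs − 26 kHz = 25 kHz.
194.4 kHz mod fs = 41.4 kHz.
41.4 kHz > fs/2 = 25.5 kHz, folds to fs − 41.4 kHz = 9.6 kHz.
Distinct values: {2.8 kHz, 9.6 kHz, 23.4 kHz, 25 kHz}.

2.8 kHz, 9.6 kHz, 23.4 kHz, 25 kHz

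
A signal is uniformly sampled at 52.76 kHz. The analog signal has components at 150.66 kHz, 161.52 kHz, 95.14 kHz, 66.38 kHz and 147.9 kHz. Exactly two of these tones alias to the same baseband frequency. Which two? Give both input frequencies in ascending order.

95.14 kHz, 147.9 kHz

fs/2 = 26.38 kHz.
150.66 kHz mod fs = 45.14 kHz.
45.14 kHz > fs/2 = 26.38 kHz, folds to fs − 45.14 kHz = 7.62 kHz.
161.52 kHz mod fs = 3.24 kHz.
3.24 kHz ≤ fs/2 = 26.38 kHz, appears at 3.24 kHz.
95.14 kHz mod fs = 42.38 kHz.
42.38 kHz > fs/2 = 26.38 kHz, folds to fs − 42.38 kHz = 10.38 kHz.
66.38 kHz mod fs = 13.62 kHz.
13.62 kHz ≤ fs/2 = 26.38 kHz, appears at 13.62 kHz.
147.9 kHz mod fs = 42.38 kHz.
42.38 kHz > fs/2 = 26.38 kHz, folds to fs − 42.38 kHz = 10.38 kHz.
95.14 kHz and 147.9 kHz both map to 10.38 kHz.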